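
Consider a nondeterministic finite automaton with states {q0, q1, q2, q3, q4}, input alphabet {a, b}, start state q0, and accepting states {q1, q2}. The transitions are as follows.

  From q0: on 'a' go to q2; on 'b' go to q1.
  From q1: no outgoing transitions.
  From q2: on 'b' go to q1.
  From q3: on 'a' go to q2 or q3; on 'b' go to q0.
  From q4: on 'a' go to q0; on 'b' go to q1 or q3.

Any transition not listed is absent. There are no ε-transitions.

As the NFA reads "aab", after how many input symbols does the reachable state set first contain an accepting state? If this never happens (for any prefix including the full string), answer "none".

1

Start in {q0}.
Read 'a': q0→{q2}; now {q2}.
None of the earlier sets intersect F, but {q2} does.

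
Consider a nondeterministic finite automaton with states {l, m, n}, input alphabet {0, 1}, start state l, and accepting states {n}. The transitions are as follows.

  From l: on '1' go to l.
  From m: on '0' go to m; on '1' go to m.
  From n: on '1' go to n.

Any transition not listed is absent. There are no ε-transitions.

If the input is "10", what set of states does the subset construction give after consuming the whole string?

∅

Start in {l}.
Read '1': {l} → {l}.
Read '0': {l} → ∅.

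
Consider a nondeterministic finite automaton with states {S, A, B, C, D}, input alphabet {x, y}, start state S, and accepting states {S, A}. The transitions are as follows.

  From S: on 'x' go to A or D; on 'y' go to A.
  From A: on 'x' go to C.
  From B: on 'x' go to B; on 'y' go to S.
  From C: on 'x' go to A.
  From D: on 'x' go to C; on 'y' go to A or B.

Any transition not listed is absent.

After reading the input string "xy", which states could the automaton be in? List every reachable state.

Start in {S}.
Read 'x': {S} → {A, D}.
Read 'y': {A, D} → {A, B}.

{A, B}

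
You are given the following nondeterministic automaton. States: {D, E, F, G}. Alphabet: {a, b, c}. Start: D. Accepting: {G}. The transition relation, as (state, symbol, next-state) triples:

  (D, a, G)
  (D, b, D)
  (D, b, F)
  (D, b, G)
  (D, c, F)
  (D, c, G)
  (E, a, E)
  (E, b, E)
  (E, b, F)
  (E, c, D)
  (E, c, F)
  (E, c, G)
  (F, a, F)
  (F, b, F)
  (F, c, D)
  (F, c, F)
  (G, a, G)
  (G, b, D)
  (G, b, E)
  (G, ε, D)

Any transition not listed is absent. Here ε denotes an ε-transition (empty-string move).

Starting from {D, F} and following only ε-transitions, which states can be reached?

{D, F}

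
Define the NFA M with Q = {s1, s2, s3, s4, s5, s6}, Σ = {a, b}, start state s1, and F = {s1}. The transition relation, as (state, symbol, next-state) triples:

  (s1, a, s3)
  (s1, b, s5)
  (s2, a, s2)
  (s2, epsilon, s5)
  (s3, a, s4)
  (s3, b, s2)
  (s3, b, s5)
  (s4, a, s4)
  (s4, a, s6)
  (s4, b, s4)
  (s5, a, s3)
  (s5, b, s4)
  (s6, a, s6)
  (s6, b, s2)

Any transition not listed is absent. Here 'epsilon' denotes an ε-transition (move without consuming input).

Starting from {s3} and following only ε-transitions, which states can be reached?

Begin with {s3}.
No ε-moves leave this set, so the closure equals the set itself.

{s3}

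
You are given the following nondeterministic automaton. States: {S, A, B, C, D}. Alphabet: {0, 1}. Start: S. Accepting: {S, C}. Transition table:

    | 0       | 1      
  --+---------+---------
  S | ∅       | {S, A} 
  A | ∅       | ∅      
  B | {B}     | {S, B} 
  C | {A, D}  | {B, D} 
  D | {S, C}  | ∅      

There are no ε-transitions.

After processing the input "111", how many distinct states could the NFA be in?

2

Start in {S}.
Read '1': {S} → {S, A}.
Read '1': {S, A} → {S, A}.
Read '1': {S, A} → {S, A}.
That set has 2 states.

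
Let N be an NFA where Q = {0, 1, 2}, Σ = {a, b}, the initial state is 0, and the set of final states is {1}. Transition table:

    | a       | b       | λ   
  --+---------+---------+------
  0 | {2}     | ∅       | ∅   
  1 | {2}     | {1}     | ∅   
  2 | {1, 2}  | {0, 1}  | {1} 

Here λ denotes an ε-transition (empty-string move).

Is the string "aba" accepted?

Start in {0}.
Read 'a': {0} → {1, 2}.
Read 'b': {1, 2} → {0, 1}.
Read 'a': {0, 1} → {1, 2}.
The final set {1, 2} contains the accepting state 1.

Yes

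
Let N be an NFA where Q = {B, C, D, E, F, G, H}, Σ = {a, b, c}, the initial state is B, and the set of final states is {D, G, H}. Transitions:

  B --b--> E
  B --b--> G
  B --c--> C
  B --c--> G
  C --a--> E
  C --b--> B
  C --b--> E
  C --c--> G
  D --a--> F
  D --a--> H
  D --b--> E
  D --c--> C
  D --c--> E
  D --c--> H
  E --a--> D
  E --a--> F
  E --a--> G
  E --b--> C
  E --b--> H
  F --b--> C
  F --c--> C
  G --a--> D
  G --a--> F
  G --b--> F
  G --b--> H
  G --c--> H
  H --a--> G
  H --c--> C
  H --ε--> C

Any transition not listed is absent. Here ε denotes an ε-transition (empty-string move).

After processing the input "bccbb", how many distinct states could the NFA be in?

5

Start in {B}.
Read 'b': B→{E, G}; now {E, G}.
Read 'c': E→∅, G→{H}; union {H}; ε-closure = {C, H}.
Read 'c': C→{G}, H→{C}; now {C, G}.
Read 'b': C→{B, E}, G→{F, H}; union {B, E, F, H}; ε-closure = {B, C, E, F, H}.
Read 'b': B→{E, G}, C→{B, E}, E→{C, H}, F→{C}, H→∅; now {B, C, E, G, H}.
That set has 5 states.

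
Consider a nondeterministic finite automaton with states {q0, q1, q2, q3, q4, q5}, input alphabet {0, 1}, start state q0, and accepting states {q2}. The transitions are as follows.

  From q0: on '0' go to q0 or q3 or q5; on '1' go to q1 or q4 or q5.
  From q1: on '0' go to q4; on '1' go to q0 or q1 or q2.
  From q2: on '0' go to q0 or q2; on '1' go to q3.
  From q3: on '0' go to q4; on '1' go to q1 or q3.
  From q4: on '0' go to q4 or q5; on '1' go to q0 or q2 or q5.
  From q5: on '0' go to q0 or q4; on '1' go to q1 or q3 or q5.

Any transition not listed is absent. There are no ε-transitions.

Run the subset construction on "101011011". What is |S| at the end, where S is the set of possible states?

Start in {q0}.
Read '1': q0→{q1, q4, q5}; now {q1, q4, q5}.
Read '0': q1→{q4}, q4→{q4, q5}, q5→{q0, q4}; now {q0, q4, q5}.
Read '1': q0→{q1, q4, q5}, q4→{q0, q2, q5}, q5→{q1, q3, q5}; now {q0, q1, q2, q3, q4, q5}.
Read '0': q0→{q0, q3, q5}, q1→{q4}, q2→{q0, q2}, q3→{q4}, q4→{q4, q5}, q5→{q0, q4}; now {q0, q2, q3, q4, q5}.
Read '1': q0→{q1, q4, q5}, q2→{q3}, q3→{q1, q3}, q4→{q0, q2, q5}, q5→{q1, q3, q5}; now {q0, q1, q2, q3, q4, q5}.
Read '1': q0→{q1, q4, q5}, q1→{q0, q1, q2}, q2→{q3}, q3→{q1, q3}, q4→{q0, q2, q5}, q5→{q1, q3, q5}; now {q0, q1, q2, q3, q4, q5}.
Read '0': q0→{q0, q3, q5}, q1→{q4}, q2→{q0, q2}, q3→{q4}, q4→{q4, q5}, q5→{q0, q4}; now {q0, q2, q3, q4, q5}.
Read '1': q0→{q1, q4, q5}, q2→{q3}, q3→{q1, q3}, q4→{q0, q2, q5}, q5→{q1, q3, q5}; now {q0, q1, q2, q3, q4, q5}.
Read '1': q0→{q1, q4, q5}, q1→{q0, q1, q2}, q2→{q3}, q3→{q1, q3}, q4→{q0, q2, q5}, q5→{q1, q3, q5}; now {q0, q1, q2, q3, q4, q5}.
That set has 6 states.

6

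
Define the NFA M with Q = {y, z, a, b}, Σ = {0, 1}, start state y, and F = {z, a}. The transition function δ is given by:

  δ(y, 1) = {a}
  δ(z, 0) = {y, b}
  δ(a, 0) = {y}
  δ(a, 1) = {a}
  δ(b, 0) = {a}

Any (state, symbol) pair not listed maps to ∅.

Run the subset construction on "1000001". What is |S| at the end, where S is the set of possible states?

0

Start in {y}.
Read '1': y→{a}; now {a}.
Read '0': a→{y}; now {y}.
Read '0': y→∅; now ∅.
The set is empty and remains empty for the remaining 4 symbols.
That set has 0 states.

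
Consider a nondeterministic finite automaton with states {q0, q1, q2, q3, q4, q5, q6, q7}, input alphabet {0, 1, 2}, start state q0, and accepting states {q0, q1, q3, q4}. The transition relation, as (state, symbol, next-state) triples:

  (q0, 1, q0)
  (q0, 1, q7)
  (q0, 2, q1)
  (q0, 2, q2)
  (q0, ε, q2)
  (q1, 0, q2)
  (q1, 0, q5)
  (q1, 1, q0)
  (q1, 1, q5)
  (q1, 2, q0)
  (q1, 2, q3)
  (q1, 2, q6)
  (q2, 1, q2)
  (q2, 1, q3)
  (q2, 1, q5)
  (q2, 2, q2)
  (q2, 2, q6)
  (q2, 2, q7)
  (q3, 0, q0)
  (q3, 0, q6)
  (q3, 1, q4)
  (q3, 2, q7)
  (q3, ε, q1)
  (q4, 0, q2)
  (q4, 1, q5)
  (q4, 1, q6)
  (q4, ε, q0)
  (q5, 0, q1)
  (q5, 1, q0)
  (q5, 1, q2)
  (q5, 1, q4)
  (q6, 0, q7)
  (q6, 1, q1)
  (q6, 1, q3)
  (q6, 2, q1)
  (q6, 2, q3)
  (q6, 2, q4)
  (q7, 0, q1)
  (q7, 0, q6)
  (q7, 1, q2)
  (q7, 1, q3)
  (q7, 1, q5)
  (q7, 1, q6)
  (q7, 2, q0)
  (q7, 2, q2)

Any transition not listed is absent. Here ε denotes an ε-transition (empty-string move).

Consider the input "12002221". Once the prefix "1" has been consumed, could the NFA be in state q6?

No

Start: ε-closure({q0}) = {q0, q2}.
Read '1': {q0, q2} → {q0, q1, q2, q3, q5, q7}.
State q6 is not in {q0, q1, q2, q3, q5, q7}.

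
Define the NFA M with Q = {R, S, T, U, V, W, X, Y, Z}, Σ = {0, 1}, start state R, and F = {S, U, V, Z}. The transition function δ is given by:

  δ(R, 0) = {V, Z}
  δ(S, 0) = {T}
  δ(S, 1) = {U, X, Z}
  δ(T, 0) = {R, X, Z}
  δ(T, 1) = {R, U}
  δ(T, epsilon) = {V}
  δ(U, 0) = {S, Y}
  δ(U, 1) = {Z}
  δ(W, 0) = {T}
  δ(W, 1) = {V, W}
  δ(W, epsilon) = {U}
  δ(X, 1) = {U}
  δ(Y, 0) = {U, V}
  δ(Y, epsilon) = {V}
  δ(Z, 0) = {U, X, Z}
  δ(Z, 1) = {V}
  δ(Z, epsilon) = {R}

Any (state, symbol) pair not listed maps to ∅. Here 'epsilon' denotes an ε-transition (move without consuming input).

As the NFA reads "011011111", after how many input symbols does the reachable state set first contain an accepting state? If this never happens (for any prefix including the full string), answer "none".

Start in {R}.
Read '0': R→{V, Z}; union {V, Z}; ε-closure = {R, V, Z}.
None of the earlier sets intersect F, but {R, V, Z} does.

1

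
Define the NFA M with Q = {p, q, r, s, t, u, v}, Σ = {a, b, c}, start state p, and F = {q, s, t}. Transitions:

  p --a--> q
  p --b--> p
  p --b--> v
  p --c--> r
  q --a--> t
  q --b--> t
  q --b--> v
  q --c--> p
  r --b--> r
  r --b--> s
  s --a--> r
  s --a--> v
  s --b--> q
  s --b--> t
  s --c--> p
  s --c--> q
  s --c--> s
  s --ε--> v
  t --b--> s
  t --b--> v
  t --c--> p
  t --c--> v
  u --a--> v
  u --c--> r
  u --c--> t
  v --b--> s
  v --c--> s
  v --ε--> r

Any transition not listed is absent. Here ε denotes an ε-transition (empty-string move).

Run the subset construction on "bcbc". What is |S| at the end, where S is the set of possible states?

Start in {p}.
Read 'b': p→{p, v}; union {p, v}; ε-closure = {p, r, v}.
Read 'c': p→{r}, r→∅, v→{s}; union {r, s}; ε-closure = {r, s, v}.
Read 'b': r→{r, s}, s→{q, t}, v→{s}; union {q, r, s, t}; ε-closure = {q, r, s, t, v}.
Read 'c': q→{p}, r→∅, s→{p, q, s}, t→{p, v}, v→{s}; union {p, q, s, v}; ε-closure = {p, q, r, s, v}.
That set has 5 states.

5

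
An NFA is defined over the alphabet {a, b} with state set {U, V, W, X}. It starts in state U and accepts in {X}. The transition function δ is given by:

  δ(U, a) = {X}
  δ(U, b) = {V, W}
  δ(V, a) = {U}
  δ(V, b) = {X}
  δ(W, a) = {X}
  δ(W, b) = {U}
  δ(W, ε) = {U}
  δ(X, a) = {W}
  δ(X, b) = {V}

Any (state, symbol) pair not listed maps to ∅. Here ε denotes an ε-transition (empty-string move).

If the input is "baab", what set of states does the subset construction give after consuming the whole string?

Start in {U}.
Read 'b': {U} → {U, V, W}.
Read 'a': {U, V, W} → {U, X}.
Read 'a': {U, X} → {U, W, X}.
Read 'b': {U, W, X} → {U, V, W}.

{U, V, W}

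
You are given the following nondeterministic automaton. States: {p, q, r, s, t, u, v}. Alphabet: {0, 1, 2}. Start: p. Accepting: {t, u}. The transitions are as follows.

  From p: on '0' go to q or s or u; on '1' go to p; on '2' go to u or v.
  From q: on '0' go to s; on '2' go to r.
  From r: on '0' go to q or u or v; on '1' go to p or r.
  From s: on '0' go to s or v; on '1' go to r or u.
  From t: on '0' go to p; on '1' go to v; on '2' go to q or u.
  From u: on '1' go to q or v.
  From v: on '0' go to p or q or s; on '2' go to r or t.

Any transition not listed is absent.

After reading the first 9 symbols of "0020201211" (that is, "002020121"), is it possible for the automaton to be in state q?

Start in {p}.
Read '0': p→{q, s, u}; now {q, s, u}.
Read '0': q→{s}, s→{s, v}, u→∅; now {s, v}.
Read '2': s→∅, v→{r, t}; now {r, t}.
Read '0': r→{q, u, v}, t→{p}; now {p, q, u, v}.
Read '2': p→{u, v}, q→{r}, u→∅, v→{r, t}; now {r, t, u, v}.
Read '0': r→{q, u, v}, t→{p}, u→∅, v→{p, q, s}; now {p, q, s, u, v}.
Read '1': p→{p}, q→∅, s→{r, u}, u→{q, v}, v→∅; now {p, q, r, u, v}.
Read '2': p→{u, v}, q→{r}, r→∅, u→∅, v→{r, t}; now {r, t, u, v}.
Read '1': r→{p, r}, t→{v}, u→{q, v}, v→∅; now {p, q, r, v}.
State q is in {p, q, r, v}.

Yes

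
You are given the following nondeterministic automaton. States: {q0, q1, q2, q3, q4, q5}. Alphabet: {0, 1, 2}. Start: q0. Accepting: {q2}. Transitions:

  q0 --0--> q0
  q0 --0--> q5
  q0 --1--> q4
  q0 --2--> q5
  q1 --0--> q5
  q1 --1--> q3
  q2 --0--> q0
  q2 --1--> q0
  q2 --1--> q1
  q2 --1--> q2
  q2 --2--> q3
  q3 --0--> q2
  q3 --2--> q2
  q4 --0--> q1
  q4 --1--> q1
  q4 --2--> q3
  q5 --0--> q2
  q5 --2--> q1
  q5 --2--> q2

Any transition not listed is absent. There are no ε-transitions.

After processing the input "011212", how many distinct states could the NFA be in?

0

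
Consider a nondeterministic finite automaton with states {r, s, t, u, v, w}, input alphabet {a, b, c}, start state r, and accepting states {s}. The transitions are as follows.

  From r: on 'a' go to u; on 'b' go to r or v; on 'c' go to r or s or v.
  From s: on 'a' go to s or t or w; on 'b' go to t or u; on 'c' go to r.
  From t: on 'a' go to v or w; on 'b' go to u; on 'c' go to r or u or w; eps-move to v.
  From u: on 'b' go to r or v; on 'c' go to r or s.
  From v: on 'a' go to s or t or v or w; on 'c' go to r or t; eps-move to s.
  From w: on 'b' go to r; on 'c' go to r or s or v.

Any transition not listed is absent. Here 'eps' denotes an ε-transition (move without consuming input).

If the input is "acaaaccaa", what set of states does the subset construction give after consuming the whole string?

Start in {r}.
Read 'a': {r} → {u}.
Read 'c': {u} → {r, s}.
Read 'a': {r, s} → {s, t, u, v, w}.
Read 'a': {s, t, u, v, w} → {s, t, v, w}.
Read 'a': {s, t, v, w} → {s, t, v, w}.
Read 'c': {s, t, v, w} → {r, s, t, u, v, w}.
Read 'c': {r, s, t, u, v, w} → {r, s, t, u, v, w}.
Read 'a': {r, s, t, u, v, w} → {s, t, u, v, w}.
Read 'a': {s, t, u, v, w} → {s, t, v, w}.

{s, t, v, w}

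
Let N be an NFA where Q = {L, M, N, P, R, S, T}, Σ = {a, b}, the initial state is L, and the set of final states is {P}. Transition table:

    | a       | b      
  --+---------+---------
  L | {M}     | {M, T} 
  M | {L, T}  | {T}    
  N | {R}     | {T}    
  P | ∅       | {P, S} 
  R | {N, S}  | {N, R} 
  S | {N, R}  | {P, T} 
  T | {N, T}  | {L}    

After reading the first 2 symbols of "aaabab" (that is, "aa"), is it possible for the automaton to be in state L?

Yes

Start in {L}.
Read 'a': {L} → {M}.
Read 'a': {M} → {L, T}.
State L is in {L, T}.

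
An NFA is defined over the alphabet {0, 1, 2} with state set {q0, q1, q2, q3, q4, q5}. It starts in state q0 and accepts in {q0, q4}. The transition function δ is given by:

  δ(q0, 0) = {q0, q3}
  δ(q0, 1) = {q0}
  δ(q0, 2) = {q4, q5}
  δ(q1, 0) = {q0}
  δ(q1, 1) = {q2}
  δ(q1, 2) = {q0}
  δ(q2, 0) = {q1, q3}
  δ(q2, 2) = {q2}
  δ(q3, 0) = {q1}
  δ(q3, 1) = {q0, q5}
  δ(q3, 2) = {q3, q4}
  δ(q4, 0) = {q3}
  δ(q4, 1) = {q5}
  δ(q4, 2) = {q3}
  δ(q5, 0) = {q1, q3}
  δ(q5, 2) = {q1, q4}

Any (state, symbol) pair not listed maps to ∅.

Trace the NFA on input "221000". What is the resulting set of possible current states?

Start in {q0}.
Read '2': {q0} → {q4, q5}.
Read '2': {q4, q5} → {q1, q3, q4}.
Read '1': {q1, q3, q4} → {q0, q2, q5}.
Read '0': {q0, q2, q5} → {q0, q1, q3}.
Read '0': {q0, q1, q3} → {q0, q1, q3}.
Read '0': {q0, q1, q3} → {q0, q1, q3}.

{q0, q1, q3}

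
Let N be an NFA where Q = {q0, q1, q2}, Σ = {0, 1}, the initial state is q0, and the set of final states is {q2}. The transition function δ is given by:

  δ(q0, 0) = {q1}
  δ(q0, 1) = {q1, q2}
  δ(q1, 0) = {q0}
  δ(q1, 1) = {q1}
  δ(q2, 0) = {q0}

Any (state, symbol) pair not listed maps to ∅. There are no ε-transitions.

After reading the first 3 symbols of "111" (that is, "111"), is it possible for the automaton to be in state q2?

Start in {q0}.
Read '1': q0→{q1, q2}; now {q1, q2}.
Read '1': q1→{q1}, q2→∅; now {q1}.
Read '1': q1→{q1}; now {q1}.
State q2 is not in {q1}.

No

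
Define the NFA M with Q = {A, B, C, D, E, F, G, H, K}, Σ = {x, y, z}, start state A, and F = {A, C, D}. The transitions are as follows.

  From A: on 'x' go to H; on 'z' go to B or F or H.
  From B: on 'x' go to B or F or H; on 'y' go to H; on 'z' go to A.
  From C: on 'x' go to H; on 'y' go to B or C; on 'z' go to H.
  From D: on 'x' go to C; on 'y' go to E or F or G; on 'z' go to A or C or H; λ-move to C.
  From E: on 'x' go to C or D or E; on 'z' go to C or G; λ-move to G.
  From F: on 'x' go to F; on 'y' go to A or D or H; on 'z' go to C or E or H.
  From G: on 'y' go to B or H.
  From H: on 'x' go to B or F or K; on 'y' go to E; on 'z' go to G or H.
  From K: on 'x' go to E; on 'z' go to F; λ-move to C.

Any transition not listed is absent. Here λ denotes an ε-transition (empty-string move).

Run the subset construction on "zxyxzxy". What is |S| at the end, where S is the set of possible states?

8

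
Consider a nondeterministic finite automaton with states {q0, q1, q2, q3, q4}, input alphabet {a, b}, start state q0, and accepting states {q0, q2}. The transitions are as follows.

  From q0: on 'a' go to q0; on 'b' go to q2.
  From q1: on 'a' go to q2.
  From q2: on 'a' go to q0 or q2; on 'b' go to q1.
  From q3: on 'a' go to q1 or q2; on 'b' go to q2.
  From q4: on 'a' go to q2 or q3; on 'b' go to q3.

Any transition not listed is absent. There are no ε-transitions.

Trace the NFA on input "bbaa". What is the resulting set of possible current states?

Start in {q0}.
Read 'b': q0→{q2}; now {q2}.
Read 'b': q2→{q1}; now {q1}.
Read 'a': q1→{q2}; now {q2}.
Read 'a': q2→{q0, q2}; now {q0, q2}.

{q0, q2}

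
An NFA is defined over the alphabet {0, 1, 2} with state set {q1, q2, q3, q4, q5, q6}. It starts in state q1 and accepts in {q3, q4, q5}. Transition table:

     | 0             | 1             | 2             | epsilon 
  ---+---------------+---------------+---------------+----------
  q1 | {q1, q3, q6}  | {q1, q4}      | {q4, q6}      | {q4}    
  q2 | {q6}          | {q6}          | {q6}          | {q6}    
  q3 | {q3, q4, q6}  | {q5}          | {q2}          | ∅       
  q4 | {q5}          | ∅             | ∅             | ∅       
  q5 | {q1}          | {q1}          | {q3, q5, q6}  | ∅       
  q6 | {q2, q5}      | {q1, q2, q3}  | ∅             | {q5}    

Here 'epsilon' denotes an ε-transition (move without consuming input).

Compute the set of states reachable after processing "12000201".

{q1, q2, q3, q4, q5, q6}

Start: ε-closure({q1}) = {q1, q4}.
Read '1': {q1, q4} → {q1, q4}.
Read '2': {q1, q4} → {q4, q5, q6}.
Read '0': {q4, q5, q6} → {q1, q2, q4, q5, q6}.
Read '0': {q1, q2, q4, q5, q6} → {q1, q2, q3, q4, q5, q6}.
Read '0': {q1, q2, q3, q4, q5, q6} → {q1, q2, q3, q4, q5, q6}.
Read '2': {q1, q2, q3, q4, q5, q6} → {q2, q3, q4, q5, q6}.
Read '0': {q2, q3, q4, q5, q6} → {q1, q2, q3, q4, q5, q6}.
Read '1': {q1, q2, q3, q4, q5, q6} → {q1, q2, q3, q4, q5, q6}.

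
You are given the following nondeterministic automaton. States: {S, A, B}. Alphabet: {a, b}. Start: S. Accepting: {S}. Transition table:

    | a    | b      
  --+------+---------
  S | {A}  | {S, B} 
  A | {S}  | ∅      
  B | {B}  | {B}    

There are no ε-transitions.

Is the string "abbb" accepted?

No

Start in {S}.
Read 'a': {S} → {A}.
Read 'b': {A} → ∅.
The set is empty and remains empty for the remaining 2 symbols.
The final set ∅ contains no accepting state.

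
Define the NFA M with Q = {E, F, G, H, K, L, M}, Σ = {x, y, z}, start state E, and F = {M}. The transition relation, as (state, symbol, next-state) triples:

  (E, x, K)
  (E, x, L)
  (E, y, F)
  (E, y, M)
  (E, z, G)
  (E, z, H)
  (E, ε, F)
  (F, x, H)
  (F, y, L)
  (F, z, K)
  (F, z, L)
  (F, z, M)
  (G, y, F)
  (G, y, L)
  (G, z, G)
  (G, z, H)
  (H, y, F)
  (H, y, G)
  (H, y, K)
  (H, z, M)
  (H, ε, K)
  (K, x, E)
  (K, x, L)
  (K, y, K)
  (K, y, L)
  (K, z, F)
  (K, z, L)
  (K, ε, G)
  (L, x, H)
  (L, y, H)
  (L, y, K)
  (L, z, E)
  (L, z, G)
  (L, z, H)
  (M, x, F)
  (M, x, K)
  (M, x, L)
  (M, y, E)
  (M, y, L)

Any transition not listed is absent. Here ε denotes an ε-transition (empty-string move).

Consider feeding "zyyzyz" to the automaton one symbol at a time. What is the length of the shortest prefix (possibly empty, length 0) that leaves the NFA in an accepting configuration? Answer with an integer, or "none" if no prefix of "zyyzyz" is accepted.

1

Start: ε-closure({E}) = {E, F}.
Read 'z': E→{G, H}, F→{K, L, M}; now {G, H, K, L, M}.
None of the earlier sets intersect F, but {G, H, K, L, M} does.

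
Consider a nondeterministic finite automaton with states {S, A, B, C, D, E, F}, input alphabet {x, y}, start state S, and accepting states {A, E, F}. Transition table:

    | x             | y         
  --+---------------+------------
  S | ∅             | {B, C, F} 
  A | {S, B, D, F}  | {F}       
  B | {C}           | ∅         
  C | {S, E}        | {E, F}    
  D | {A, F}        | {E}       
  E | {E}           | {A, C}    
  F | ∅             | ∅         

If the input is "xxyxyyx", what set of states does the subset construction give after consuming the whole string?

Start in {S}.
Read 'x': {S} → ∅.
The set is empty and remains empty for the remaining 6 symbols.

∅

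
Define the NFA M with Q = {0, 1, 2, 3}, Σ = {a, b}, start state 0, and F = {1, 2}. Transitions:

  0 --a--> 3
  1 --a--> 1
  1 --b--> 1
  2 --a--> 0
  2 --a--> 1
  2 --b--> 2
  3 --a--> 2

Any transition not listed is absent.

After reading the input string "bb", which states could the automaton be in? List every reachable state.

∅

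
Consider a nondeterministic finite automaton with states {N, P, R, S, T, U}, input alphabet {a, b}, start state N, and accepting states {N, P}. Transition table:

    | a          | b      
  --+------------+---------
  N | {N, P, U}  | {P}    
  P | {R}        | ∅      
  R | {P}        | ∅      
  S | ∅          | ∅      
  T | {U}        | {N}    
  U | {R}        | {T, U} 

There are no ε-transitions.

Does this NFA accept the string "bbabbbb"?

No

Start in {N}.
Read 'b': N→{P}; now {P}.
Read 'b': P→∅; now ∅.
The set is empty and remains empty for the remaining 5 symbols.
The final set ∅ contains no accepting state.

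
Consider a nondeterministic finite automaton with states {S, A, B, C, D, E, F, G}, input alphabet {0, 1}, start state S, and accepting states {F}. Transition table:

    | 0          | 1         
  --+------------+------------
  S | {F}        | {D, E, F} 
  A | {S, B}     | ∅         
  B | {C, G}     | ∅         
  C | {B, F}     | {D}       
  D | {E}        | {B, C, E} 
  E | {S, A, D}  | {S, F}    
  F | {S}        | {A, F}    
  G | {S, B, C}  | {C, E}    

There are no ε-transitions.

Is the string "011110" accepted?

Start in {S}.
Read '0': {S} → {F}.
Read '1': {F} → {A, F}.
Read '1': {A, F} → {A, F}.
Read '1': {A, F} → {A, F}.
Read '1': {A, F} → {A, F}.
Read '0': {A, F} → {S, B}.
The final set {S, B} contains no accepting state.

No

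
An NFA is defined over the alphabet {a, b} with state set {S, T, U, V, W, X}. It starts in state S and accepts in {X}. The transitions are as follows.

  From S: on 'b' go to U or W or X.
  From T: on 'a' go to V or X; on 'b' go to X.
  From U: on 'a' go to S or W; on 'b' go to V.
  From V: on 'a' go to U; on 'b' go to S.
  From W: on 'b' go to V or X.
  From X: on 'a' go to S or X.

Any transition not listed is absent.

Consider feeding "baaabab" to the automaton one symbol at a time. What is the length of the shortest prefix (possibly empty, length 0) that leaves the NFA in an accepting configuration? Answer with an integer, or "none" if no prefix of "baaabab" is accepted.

1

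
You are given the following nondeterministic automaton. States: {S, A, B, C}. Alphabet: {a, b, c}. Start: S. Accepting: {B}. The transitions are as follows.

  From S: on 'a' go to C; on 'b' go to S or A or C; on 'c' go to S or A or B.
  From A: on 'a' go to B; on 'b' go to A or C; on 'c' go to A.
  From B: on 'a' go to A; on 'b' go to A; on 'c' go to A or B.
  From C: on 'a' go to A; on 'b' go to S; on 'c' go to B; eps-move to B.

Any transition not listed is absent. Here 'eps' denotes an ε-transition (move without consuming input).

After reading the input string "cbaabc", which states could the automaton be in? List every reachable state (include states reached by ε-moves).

{A, B}

Start in {S}.
Read 'c': S→{S, A, B}; now {S, A, B}.
Read 'b': S→{S, A, C}, A→{A, C}, B→{A}; union {S, A, C}; ε-closure = {S, A, B, C}.
Read 'a': S→{C}, A→{B}, B→{A}, C→{A}; now {A, B, C}.
Read 'a': A→{B}, B→{A}, C→{A}; now {A, B}.
Read 'b': A→{A, C}, B→{A}; union {A, C}; ε-closure = {A, B, C}.
Read 'c': A→{A}, B→{A, B}, C→{B}; now {A, B}.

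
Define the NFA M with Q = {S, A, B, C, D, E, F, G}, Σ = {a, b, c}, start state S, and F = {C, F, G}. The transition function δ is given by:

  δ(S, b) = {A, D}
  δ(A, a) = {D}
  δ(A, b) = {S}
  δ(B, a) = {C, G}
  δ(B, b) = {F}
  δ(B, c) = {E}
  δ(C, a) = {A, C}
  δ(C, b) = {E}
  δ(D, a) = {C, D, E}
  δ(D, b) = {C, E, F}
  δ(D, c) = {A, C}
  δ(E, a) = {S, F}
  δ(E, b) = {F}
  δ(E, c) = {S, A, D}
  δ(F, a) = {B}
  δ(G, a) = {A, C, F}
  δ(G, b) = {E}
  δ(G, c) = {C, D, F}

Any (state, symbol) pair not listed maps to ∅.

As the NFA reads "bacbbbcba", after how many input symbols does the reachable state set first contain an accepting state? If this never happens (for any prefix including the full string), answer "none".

2

Start in {S}.
Read 'b': S→{A, D}; now {A, D}.
Read 'a': A→{D}, D→{C, D, E}; now {C, D, E}.
None of the earlier sets intersect F, but {C, D, E} does.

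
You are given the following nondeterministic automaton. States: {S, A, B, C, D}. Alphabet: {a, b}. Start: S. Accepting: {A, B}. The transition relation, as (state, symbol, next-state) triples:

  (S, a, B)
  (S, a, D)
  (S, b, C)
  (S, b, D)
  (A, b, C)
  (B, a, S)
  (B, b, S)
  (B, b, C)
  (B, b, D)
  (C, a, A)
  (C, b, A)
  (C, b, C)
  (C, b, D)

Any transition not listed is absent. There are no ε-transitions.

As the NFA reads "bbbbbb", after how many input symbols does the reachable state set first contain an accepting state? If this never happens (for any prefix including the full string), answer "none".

2

Start in {S}.
Read 'b': {S} → {C, D}.
Read 'b': {C, D} → {A, C, D}.
None of the earlier sets intersect F, but {A, C, D} does.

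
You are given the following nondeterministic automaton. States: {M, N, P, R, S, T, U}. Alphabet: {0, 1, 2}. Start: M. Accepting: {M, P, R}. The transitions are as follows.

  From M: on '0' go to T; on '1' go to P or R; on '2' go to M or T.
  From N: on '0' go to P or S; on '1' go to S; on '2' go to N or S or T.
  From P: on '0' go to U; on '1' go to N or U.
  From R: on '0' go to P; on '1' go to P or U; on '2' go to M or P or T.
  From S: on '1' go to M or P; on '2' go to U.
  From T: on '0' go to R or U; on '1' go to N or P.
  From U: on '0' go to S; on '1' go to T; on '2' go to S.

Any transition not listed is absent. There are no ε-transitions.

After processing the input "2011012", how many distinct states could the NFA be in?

4

Start in {M}.
Read '2': {M} → {M, T}.
Read '0': {M, T} → {R, T, U}.
Read '1': {R, T, U} → {N, P, T, U}.
Read '1': {N, P, T, U} → {N, P, S, T, U}.
Read '0': {N, P, S, T, U} → {P, R, S, U}.
Read '1': {P, R, S, U} → {M, N, P, T, U}.
Read '2': {M, N, P, T, U} → {M, N, S, T}.
That set has 4 states.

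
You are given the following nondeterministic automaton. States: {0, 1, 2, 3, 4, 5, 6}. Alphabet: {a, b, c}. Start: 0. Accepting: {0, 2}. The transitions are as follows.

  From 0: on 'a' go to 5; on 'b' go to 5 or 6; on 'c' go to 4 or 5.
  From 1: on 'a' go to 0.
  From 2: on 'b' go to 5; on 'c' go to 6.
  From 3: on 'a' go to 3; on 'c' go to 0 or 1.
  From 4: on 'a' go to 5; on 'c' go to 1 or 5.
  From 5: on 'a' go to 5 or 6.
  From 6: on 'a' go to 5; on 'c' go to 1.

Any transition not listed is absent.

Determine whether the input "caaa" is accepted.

No

Start in {0}.
Read 'c': 0→{4, 5}; now {4, 5}.
Read 'a': 4→{5}, 5→{5, 6}; now {5, 6}.
Read 'a': 5→{5, 6}, 6→{5}; now {5, 6}.
Read 'a': 5→{5, 6}, 6→{5}; now {5, 6}.
The final set {5, 6} contains no accepting state.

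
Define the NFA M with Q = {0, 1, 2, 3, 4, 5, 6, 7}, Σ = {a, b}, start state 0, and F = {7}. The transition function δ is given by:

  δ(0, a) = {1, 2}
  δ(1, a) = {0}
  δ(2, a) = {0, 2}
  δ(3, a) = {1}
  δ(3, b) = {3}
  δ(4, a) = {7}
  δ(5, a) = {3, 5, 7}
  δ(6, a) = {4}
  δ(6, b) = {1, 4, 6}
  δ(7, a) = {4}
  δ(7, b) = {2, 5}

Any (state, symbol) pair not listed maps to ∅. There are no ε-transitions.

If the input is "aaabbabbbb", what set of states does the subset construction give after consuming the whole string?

∅

Start in {0}.
Read 'a': 0→{1, 2}; now {1, 2}.
Read 'a': 1→{0}, 2→{0, 2}; now {0, 2}.
Read 'a': 0→{1, 2}, 2→{0, 2}; now {0, 1, 2}.
Read 'b': 0→∅, 1→∅, 2→∅; now ∅.
The set is empty and remains empty for the remaining 6 symbols.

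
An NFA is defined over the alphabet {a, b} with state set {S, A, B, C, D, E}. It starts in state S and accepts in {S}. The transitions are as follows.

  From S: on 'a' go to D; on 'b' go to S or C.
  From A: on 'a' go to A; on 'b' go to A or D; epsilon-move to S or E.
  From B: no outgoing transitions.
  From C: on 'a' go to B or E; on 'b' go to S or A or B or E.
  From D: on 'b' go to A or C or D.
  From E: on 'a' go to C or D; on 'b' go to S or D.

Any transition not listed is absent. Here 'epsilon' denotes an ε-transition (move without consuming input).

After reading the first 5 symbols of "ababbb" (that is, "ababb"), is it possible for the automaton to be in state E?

Start in {S}.
Read 'a': {S} → {D}.
Read 'b': {D} → {S, A, C, D, E}.
Read 'a': {S, A, C, D, E} → {S, A, B, C, D, E}.
Read 'b': {S, A, B, C, D, E} → {S, A, B, C, D, E}.
Read 'b': {S, A, B, C, D, E} → {S, A, B, C, D, E}.
State E is in {S, A, B, C, D, E}.

Yes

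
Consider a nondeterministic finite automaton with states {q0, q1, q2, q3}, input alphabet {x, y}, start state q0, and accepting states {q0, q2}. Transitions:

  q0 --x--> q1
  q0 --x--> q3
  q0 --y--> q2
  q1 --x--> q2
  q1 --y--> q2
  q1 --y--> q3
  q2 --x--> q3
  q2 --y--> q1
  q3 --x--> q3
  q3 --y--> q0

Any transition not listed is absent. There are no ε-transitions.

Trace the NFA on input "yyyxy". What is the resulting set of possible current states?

Start in {q0}.
Read 'y': q0→{q2}; now {q2}.
Read 'y': q2→{q1}; now {q1}.
Read 'y': q1→{q2, q3}; now {q2, q3}.
Read 'x': q2→{q3}, q3→{q3}; now {q3}.
Read 'y': q3→{q0}; now {q0}.

{q0}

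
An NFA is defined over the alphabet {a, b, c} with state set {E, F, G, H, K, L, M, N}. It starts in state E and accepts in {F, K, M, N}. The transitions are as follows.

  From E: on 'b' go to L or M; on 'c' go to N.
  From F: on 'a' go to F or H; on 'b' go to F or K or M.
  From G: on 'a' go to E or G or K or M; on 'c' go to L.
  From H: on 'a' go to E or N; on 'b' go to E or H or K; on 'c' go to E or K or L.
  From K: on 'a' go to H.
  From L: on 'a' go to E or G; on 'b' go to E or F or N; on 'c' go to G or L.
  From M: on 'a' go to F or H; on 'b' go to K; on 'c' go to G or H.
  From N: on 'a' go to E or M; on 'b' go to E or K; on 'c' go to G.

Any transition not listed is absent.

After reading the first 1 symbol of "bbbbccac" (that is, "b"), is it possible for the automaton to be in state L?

Start in {E}.
Read 'b': E→{L, M}; now {L, M}.
State L is in {L, M}.

Yes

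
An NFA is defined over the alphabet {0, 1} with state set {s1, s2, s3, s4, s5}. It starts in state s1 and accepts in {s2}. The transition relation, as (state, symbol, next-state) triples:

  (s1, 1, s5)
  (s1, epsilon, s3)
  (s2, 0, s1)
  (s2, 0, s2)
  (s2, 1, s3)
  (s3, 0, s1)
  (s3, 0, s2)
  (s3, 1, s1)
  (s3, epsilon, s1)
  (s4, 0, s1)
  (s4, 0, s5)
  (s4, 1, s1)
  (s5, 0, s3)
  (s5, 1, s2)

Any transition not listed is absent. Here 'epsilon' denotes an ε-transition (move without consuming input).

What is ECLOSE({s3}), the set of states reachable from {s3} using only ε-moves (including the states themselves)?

Begin with {s3}.
ε-move s3 → s1; add s1.

{s1, s3}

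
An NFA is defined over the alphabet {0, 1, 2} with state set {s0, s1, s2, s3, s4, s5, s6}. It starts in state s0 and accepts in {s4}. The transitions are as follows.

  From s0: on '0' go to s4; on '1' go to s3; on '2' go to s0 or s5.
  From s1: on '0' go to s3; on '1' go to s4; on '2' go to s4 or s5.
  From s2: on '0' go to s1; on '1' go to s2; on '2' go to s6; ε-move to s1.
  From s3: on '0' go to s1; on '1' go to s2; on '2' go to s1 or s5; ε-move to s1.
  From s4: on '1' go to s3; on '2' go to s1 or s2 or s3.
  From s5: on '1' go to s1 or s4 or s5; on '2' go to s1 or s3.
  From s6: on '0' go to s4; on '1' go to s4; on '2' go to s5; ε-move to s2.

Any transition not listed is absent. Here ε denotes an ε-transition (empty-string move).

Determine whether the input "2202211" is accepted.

Yes

Start in {s0}.
Read '2': {s0} → {s0, s5}.
Read '2': {s0, s5} → {s0, s1, s3, s5}.
Read '0': {s0, s1, s3, s5} → {s1, s3, s4}.
Read '2': {s1, s3, s4} → {s1, s2, s3, s4, s5}.
Read '2': {s1, s2, s3, s4, s5} → {s1, s2, s3, s4, s5, s6}.
Read '1': {s1, s2, s3, s4, s5, s6} → {s1, s2, s3, s4, s5}.
Read '1': {s1, s2, s3, s4, s5} → {s1, s2, s3, s4, s5}.
The final set {s1, s2, s3, s4, s5} contains the accepting state s4.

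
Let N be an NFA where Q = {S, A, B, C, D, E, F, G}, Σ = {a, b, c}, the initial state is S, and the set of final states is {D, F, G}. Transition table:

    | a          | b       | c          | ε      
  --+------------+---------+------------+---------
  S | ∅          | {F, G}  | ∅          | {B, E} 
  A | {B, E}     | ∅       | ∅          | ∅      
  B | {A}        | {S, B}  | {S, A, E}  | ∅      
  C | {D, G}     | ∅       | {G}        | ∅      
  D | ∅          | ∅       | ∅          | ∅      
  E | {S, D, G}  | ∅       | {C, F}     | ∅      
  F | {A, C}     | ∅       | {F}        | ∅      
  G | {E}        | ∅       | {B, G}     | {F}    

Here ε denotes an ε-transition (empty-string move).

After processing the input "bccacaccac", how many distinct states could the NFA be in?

Start: ε-closure({S}) = {S, B, E}.
Read 'b': S→{F, G}, B→{S, B}, E→∅; union {S, B, F, G}; ε-closure = {S, B, E, F, G}.
Read 'c': S→∅, B→{S, A, E}, E→{C, F}, F→{F}, G→{B, G}; now {S, A, B, C, E, F, G}.
Read 'c': S→∅, A→∅, B→{S, A, E}, C→{G}, E→{C, F}, F→{F}, G→{B, G}; now {S, A, B, C, E, F, G}.
Read 'a': S→∅, A→{B, E}, B→{A}, C→{D, G}, E→{S, D, G}, F→{A, C}, G→{E}; union {S, A, B, C, D, E, G}; ε-closure = {S, A, B, C, D, E, F, G}.
Read 'c': S→∅, A→∅, B→{S, A, E}, C→{G}, D→∅, E→{C, F}, F→{F}, G→{B, G}; now {S, A, B, C, E, F, G}.
Read 'a': S→∅, A→{B, E}, B→{A}, C→{D, G}, E→{S, D, G}, F→{A, C}, G→{E}; union {S, A, B, C, D, E, G}; ε-closure = {S, A, B, C, D, E, F, G}.
Read 'c': S→∅, A→∅, B→{S, A, E}, C→{G}, D→∅, E→{C, F}, F→{F}, G→{B, G}; now {S, A, B, C, E, F, G}.
Read 'c': S→∅, A→∅, B→{S, A, E}, C→{G}, E→{C, F}, F→{F}, G→{B, G}; now {S, A, B, C, E, F, G}.
Read 'a': S→∅, A→{B, E}, B→{A}, C→{D, G}, E→{S, D, G}, F→{A, C}, G→{E}; union {S, A, B, C, D, E, G}; ε-closure = {S, A, B, C, D, E, F, G}.
Read 'c': S→∅, A→∅, B→{S, A, E}, C→{G}, D→∅, E→{C, F}, F→{F}, G→{B, G}; now {S, A, B, C, E, F, G}.
That set has 7 states.

7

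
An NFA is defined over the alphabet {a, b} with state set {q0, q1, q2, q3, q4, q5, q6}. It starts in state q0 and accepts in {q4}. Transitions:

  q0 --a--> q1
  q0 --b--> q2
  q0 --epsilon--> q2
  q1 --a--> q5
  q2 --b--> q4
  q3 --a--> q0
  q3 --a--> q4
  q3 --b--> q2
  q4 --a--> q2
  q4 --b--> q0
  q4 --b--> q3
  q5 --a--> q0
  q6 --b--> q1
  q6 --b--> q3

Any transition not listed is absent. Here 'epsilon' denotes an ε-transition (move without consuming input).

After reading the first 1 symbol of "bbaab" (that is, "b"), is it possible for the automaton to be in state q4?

Start: ε-closure({q0}) = {q0, q2}.
Read 'b': q0→{q2}, q2→{q4}; now {q2, q4}.
State q4 is in {q2, q4}.

Yes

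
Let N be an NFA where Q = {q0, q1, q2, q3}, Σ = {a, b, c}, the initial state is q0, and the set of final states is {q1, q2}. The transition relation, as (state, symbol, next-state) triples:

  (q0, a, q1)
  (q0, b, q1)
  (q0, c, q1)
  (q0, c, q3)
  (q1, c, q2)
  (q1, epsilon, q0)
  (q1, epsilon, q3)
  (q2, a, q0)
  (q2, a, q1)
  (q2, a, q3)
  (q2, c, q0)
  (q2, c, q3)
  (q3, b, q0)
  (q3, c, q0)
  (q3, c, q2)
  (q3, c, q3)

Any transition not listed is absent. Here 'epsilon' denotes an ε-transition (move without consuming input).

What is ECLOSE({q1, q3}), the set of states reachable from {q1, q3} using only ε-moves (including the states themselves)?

Begin with {q1, q3}.
ε-move q1 → q0; add q0.

{q0, q1, q3}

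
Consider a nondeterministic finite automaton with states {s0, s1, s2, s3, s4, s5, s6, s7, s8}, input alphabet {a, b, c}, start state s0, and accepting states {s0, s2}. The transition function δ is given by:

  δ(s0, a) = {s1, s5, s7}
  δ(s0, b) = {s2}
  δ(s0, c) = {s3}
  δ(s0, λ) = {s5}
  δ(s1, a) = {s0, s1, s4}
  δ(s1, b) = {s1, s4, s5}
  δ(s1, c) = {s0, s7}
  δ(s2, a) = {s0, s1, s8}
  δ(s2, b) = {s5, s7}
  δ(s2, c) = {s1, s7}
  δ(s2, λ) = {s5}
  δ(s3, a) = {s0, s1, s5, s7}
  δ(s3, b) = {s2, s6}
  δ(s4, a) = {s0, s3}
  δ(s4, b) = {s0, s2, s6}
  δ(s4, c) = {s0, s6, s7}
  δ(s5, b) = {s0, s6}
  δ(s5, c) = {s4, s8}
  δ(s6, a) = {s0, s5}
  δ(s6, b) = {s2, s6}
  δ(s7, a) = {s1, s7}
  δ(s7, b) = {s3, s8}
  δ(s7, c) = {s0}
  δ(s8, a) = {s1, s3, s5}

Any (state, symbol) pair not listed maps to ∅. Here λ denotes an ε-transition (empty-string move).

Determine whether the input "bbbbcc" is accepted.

Yes

Start: ε-closure({s0}) = {s0, s5}.
Read 'b': {s0, s5} → {s0, s2, s5, s6}.
Read 'b': {s0, s2, s5, s6} → {s0, s2, s5, s6, s7}.
Read 'b': {s0, s2, s5, s6, s7} → {s0, s2, s3, s5, s6, s7, s8}.
Read 'b': {s0, s2, s3, s5, s6, s7, s8} → {s0, s2, s3, s5, s6, s7, s8}.
Read 'c': {s0, s2, s3, s5, s6, s7, s8} → {s0, s1, s3, s4, s5, s7, s8}.
Read 'c': {s0, s1, s3, s4, s5, s7, s8} → {s0, s3, s4, s5, s6, s7, s8}.
The final set {s0, s3, s4, s5, s6, s7, s8} contains the accepting state s0.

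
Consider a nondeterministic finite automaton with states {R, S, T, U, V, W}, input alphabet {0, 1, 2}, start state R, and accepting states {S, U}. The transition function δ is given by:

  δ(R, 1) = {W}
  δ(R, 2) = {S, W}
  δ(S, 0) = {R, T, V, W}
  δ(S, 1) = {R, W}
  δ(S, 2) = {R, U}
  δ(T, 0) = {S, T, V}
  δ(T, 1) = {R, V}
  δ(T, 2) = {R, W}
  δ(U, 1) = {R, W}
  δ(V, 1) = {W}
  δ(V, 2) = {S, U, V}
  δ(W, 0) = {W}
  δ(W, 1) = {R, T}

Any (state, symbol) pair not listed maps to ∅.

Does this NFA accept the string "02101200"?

No

Start in {R}.
Read '0': {R} → ∅.
The set is empty and remains empty for the remaining 7 symbols.
The final set ∅ contains no accepting state.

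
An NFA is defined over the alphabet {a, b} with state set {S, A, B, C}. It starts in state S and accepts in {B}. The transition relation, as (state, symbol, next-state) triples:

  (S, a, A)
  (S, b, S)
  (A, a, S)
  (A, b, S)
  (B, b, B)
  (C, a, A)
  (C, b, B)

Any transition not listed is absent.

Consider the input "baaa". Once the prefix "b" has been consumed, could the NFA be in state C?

Start in {S}.
Read 'b': {S} → {S}.
State C is not in {S}.

No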